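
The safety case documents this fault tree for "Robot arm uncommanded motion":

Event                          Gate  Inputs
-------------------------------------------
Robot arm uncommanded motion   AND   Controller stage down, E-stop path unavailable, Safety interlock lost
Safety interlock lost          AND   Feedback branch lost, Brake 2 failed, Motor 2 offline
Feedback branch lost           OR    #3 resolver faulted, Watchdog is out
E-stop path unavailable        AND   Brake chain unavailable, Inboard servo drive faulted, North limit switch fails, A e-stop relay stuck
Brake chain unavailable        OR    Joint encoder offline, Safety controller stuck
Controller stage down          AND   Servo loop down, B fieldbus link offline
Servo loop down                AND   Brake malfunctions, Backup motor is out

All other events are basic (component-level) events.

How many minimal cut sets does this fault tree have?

Servo loop down [AND]: one cut set from each child combined → 1 × 1 = 1 cut set(s).
Controller stage down [AND]: one cut set from each child combined → 1 × 1 = 1 cut set(s).
Brake chain unavailable [OR]: union of children's cut sets → 2 cut set(s).
E-stop path unavailable [AND]: one cut set from each child combined → 2 × 1 × 1 × 1 = 2 cut set(s).
Feedback branch lost [OR]: union of children's cut sets → 2 cut set(s).
Safety interlock lost [AND]: one cut set from each child combined → 2 × 1 × 1 = 2 cut set(s).
Robot arm uncommanded motion [AND]: one cut set from each child combined → 1 × 2 × 2 = 4 cut set(s).
Minimal cut sets: {#3 resolver faulted, A e-stop relay stuck, B fieldbus link offline, Backup motor is out, Brake 2 failed, Brake malfunctions, Inboard servo drive faulted, Joint encoder offline, Motor 2 offline, North limit switch fails}; {A e-stop relay stuck, B fieldbus link offline, Backup motor is out, Brake 2 failed, Brake malfunctions, Inboard servo drive faulted, Joint encoder offline, Motor 2 offline, North limit switch fails, Watchdog is out}; {#3 resolver faulted, A e-stop relay stuck, B fieldbus link offline, Backup motor is out, Brake 2 failed, Brake malfunctions, Inboard servo drive faulted, Motor 2 offline, North limit switch fails, Safety controller stuck}; {A e-stop relay stuck, B fieldbus link offline, Backup motor is out, Brake 2 failed, Brake malfunctions, Inboard servo drive faulted, Motor 2 offline, North limit switch fails, Safety controller stuck, Watchdog is out}.

4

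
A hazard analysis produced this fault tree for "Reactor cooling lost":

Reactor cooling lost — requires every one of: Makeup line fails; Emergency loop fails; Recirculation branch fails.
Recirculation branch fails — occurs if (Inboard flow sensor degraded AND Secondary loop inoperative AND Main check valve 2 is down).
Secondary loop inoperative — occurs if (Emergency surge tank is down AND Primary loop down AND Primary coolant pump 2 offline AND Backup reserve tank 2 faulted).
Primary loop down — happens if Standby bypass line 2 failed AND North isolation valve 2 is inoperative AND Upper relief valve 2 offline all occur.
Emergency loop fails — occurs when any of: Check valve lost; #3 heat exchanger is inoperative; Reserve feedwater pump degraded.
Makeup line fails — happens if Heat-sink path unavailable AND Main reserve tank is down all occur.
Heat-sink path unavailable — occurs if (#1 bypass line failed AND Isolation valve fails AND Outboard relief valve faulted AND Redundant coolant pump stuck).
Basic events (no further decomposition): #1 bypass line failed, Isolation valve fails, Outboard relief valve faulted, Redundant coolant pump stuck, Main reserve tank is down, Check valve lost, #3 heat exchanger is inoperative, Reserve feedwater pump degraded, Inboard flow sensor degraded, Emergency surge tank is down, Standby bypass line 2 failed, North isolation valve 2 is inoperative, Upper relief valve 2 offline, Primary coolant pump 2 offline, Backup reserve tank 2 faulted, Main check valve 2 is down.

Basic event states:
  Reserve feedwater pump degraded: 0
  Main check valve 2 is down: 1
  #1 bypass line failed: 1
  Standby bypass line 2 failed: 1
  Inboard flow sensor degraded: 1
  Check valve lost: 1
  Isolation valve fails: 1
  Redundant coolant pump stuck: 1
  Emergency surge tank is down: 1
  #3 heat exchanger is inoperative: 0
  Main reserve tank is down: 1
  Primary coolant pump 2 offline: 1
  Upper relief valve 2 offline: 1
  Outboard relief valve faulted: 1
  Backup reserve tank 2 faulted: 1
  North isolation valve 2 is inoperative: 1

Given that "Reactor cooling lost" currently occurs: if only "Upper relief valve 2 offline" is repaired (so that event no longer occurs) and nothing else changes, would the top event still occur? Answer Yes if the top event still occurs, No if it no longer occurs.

Counterfactual: set "Upper relief valve 2 offline" to not occurred.
Heat-sink path unavailable [AND]: #1 bypass line failed=occurs, Isolation valve fails=occurs, Outboard relief valve faulted=occurs, Redundant coolant pump stuck=occurs → all inputs occur → occurs.
Makeup line fails [AND]: Heat-sink path unavailable=occurs, Main reserve tank is down=occurs → all inputs occur → occurs.
Emergency loop fails [OR]: Check valve lost=occurs, #3 heat exchanger is inoperative=not, Reserve feedwater pump degraded=not → at least one input occurs → occurs.
Primary loop down [AND]: Standby bypass line 2 failed=occurs, North isolation valve 2 is inoperative=occurs, Upper relief valve 2 offline=not → not all inputs occur → does not occur.
Secondary loop inoperative [AND]: Emergency surge tank is down=occurs, Primary loop down=not, Primary coolant pump 2 offline=occurs, Backup reserve tank 2 faulted=occurs → not all inputs occur → does not occur.
Recirculation branch fails [AND]: Inboard flow sensor degraded=occurs, Secondary loop inoperative=not, Main check valve 2 is down=occurs → not all inputs occur → does not occur.
Reactor cooling lost [AND]: Makeup line fails=occurs, Emergency loop fails=occurs, Recirculation branch fails=not → not all inputs occur → does not occur.

No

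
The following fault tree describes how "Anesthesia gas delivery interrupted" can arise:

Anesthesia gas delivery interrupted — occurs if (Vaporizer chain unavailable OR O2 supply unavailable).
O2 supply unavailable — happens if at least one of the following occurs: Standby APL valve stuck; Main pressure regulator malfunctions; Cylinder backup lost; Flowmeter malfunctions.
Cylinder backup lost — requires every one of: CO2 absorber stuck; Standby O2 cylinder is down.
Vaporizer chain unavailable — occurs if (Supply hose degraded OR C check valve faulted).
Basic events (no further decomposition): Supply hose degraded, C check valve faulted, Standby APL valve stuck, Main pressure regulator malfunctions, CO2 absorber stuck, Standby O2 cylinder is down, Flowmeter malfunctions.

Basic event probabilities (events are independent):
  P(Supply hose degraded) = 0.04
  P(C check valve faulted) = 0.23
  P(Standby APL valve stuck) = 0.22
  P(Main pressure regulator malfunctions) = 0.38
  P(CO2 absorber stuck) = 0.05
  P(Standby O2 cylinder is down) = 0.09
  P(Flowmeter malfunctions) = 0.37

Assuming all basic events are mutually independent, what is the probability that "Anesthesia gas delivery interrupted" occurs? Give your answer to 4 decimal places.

0.7758

P(Vaporizer chain unavailable) [OR] = 1 − (1−0.04) × (1−0.23) = 0.260800
P(Cylinder backup lost) [AND] = 0.05 × 0.09 = 0.004500
P(O2 supply unavailable) [OR] = 1 − (1−0.22) × (1−0.38) × (1−0.004500) × (1−0.37) = 0.696703
P(Anesthesia gas delivery interrupted) [OR] = 1 − (1−0.260800) × (1−0.696703) = 0.775803
Rounded to 4 decimal places: P(Anesthesia gas delivery interrupted) ≈ 0.7758.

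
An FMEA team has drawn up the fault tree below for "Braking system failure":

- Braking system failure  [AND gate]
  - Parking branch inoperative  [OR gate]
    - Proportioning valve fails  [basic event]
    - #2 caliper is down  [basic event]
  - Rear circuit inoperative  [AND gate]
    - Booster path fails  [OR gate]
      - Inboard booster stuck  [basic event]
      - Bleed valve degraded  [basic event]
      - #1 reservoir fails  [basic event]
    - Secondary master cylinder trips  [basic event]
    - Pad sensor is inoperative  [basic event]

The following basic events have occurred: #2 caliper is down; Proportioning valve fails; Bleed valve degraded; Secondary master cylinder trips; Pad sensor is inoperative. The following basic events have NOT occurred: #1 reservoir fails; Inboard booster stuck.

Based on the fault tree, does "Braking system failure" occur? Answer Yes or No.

Yes

Parking branch inoperative [OR]: Proportioning valve fails=occurs, #2 caliper is down=occurs → at least one input occurs → occurs.
Booster path fails [OR]: Inboard booster stuck=not, Bleed valve degraded=occurs, #1 reservoir fails=not → at least one input occurs → occurs.
Rear circuit inoperative [AND]: Booster path fails=occurs, Secondary master cylinder trips=occurs, Pad sensor is inoperative=occurs → all inputs occur → occurs.
Braking system failure [AND]: Parking branch inoperative=occurs, Rear circuit inoperative=occurs → all inputs occur → occurs.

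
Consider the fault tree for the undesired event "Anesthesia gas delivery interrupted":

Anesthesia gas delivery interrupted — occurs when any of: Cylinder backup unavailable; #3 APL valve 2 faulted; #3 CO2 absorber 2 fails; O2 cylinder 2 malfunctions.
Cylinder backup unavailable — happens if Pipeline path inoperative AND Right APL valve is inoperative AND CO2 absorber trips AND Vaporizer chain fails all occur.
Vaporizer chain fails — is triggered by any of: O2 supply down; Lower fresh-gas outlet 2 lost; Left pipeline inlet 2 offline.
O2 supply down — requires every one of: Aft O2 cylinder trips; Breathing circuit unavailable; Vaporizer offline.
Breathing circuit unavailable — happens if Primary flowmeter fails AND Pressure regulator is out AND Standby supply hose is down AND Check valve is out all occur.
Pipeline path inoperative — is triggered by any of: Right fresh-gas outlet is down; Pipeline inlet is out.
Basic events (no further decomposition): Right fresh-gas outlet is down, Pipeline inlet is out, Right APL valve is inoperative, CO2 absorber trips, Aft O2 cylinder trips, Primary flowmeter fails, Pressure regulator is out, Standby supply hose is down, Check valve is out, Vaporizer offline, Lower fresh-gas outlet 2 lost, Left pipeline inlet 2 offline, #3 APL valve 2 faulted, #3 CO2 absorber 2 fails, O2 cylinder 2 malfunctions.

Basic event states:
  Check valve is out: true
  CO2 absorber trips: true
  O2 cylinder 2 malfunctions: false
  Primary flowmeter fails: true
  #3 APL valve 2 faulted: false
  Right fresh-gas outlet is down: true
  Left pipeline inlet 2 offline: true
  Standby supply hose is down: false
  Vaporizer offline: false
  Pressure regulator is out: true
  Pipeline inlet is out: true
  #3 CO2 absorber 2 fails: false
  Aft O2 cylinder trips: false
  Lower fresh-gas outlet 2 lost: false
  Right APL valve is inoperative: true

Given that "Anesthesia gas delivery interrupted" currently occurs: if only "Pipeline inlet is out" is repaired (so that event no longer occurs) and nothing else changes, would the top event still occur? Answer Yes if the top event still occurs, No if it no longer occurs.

Yes

Counterfactual: set "Pipeline inlet is out" to not occurred.
Pipeline path inoperative [OR]: Right fresh-gas outlet is down=occurs, Pipeline inlet is out=not → at least one input occurs → occurs.
Breathing circuit unavailable [AND]: Primary flowmeter fails=occurs, Pressure regulator is out=occurs, Standby supply hose is down=not, Check valve is out=occurs → not all inputs occur → does not occur.
O2 supply down [AND]: Aft O2 cylinder trips=not, Breathing circuit unavailable=not, Vaporizer offline=not → not all inputs occur → does not occur.
Vaporizer chain fails [OR]: O2 supply down=not, Lower fresh-gas outlet 2 lost=not, Left pipeline inlet 2 offline=occurs → at least one input occurs → occurs.
Cylinder backup unavailable [AND]: Pipeline path inoperative=occurs, Right APL valve is inoperative=occurs, CO2 absorber trips=occurs, Vaporizer chain fails=occurs → all inputs occur → occurs.
Anesthesia gas delivery interrupted [OR]: Cylinder backup unavailable=occurs, #3 APL valve 2 faulted=not, #3 CO2 absorber 2 fails=not, O2 cylinder 2 malfunctions=not → at least one input occurs → occurs.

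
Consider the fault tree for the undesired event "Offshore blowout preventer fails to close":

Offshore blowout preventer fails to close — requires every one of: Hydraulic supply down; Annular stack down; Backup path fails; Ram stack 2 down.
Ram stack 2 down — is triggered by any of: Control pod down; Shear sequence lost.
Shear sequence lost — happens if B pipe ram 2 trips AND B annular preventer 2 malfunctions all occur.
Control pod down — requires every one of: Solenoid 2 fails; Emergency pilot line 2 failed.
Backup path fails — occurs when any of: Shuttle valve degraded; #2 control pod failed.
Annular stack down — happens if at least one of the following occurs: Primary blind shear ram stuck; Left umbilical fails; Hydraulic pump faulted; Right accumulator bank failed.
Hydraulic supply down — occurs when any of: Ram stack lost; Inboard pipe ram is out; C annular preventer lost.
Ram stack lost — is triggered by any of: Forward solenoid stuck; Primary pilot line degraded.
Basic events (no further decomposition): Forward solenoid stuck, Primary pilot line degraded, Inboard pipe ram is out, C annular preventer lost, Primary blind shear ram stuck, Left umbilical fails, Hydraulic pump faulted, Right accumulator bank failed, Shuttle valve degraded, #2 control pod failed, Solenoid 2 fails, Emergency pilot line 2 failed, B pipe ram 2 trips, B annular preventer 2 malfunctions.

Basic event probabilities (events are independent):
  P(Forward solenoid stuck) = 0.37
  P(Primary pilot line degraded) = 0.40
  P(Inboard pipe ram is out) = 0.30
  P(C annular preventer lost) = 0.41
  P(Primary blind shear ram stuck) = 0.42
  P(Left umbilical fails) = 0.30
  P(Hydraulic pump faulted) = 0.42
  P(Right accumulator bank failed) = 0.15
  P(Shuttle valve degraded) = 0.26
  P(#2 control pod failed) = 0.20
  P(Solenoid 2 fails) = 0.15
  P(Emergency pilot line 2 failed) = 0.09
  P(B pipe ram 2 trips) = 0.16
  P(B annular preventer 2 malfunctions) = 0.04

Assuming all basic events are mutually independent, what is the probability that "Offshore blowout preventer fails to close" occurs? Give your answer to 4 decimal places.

P(Ram stack lost) [OR] = 1 − (1−0.37) × (1−0.40) = 0.622000
P(Hydraulic supply down) [OR] = 1 − (1−0.622000) × (1−0.30) × (1−0.41) = 0.843886
P(Annular stack down) [OR] = 1 − (1−0.42) × (1−0.30) × (1−0.42) × (1−0.15) = 0.799842
P(Backup path fails) [OR] = 1 − (1−0.26) × (1−0.20) = 0.408000
P(Control pod down) [AND] = 0.15 × 0.09 = 0.013500
P(Shear sequence lost) [AND] = 0.16 × 0.04 = 0.006400
P(Ram stack 2 down) [OR] = 1 − (1−0.013500) × (1−0.006400) = 0.019814
P(Offshore blowout preventer fails to close) [AND] = 0.843886 × 0.799842 × 0.408000 × 0.019814 = 0.005457
Rounded to 4 decimal places: P(Offshore blowout preventer fails to close) ≈ 0.0055.

0.0055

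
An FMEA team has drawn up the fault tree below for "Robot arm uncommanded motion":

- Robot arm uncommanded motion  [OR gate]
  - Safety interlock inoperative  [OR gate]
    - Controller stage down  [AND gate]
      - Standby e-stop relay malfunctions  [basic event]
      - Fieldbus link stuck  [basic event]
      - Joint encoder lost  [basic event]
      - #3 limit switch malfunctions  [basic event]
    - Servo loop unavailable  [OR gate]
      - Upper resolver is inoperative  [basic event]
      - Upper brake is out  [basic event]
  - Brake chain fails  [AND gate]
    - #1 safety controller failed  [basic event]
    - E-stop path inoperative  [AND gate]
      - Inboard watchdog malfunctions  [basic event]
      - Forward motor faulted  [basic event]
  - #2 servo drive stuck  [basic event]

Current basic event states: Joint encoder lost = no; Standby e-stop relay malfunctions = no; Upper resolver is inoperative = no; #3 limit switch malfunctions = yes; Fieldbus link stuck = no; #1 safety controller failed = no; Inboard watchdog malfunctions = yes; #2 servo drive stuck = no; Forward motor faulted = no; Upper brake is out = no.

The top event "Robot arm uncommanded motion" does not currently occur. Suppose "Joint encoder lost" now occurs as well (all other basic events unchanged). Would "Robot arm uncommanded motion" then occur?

No

Counterfactual: set "Joint encoder lost" to occurred.
Controller stage down [AND]: Standby e-stop relay malfunctions=not, Fieldbus link stuck=not, Joint encoder lost=occurs, #3 limit switch malfunctions=occurs → not all inputs occur → does not occur.
Servo loop unavailable [OR]: Upper resolver is inoperative=not, Upper brake is out=not → no input occurs → does not occur.
Safety interlock inoperative [OR]: Controller stage down=not, Servo loop unavailable=not → no input occurs → does not occur.
E-stop path inoperative [AND]: Inboard watchdog malfunctions=occurs, Forward motor faulted=not → not all inputs occur → does not occur.
Brake chain fails [AND]: #1 safety controller failed=not, E-stop path inoperative=not → not all inputs occur → does not occur.
Robot arm uncommanded motion [OR]: Safety interlock inoperative=not, Brake chain fails=not, #2 servo drive stuck=not → no input occurs → does not occur.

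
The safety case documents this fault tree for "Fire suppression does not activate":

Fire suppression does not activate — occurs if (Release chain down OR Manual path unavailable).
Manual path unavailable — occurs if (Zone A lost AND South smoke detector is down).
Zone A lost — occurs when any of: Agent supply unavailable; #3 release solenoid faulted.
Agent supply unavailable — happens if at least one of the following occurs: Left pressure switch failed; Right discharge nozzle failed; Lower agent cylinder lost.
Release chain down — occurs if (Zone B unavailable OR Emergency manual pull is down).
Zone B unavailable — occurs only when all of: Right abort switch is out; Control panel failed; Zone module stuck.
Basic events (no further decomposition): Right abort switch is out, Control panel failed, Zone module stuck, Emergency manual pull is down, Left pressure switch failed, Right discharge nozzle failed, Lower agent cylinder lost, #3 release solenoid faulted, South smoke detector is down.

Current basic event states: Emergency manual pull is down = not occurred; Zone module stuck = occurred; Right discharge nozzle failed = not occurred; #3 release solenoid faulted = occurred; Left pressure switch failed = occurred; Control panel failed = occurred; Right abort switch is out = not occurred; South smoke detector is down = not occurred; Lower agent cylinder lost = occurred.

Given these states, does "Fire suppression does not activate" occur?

Zone B unavailable [AND]: Right abort switch is out=not, Control panel failed=occurs, Zone module stuck=occurs → not all inputs occur → does not occur.
Release chain down [OR]: Zone B unavailable=not, Emergency manual pull is down=not → no input occurs → does not occur.
Agent supply unavailable [OR]: Left pressure switch failed=occurs, Right discharge nozzle failed=not, Lower agent cylinder lost=occurs → at least one input occurs → occurs.
Zone A lost [OR]: Agent supply unavailable=occurs, #3 release solenoid faulted=occurs → at least one input occurs → occurs.
Manual path unavailable [AND]: Zone A lost=occurs, South smoke detector is down=not → not all inputs occur → does not occur.
Fire suppression does not activate [OR]: Release chain down=not, Manual path unavailable=not → no input occurs → does not occur.

No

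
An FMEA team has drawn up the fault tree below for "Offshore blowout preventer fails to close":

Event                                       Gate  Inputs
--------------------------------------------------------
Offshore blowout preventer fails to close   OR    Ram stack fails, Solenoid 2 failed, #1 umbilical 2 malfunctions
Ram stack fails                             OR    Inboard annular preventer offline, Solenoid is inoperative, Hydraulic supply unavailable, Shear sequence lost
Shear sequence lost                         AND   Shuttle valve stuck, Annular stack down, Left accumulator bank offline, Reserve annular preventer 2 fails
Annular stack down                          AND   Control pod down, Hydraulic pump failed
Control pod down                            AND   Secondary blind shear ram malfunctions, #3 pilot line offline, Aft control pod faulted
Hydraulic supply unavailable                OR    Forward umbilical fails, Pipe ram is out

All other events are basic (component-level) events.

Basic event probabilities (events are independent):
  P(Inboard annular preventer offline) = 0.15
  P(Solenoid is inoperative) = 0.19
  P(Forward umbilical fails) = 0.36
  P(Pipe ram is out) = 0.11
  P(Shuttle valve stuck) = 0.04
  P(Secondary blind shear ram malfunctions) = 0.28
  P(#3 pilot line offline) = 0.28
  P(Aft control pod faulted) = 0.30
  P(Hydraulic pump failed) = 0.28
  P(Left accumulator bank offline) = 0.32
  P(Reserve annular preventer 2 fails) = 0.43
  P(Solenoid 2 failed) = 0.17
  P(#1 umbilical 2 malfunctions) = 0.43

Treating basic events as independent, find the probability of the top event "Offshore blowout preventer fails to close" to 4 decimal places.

0.8145

P(Hydraulic supply unavailable) [OR] = 1 − (1−0.36) × (1−0.11) = 0.430400
P(Control pod down) [AND] = 0.28 × 0.28 × 0.30 = 0.023520
P(Annular stack down) [AND] = 0.023520 × 0.28 = 0.006586
P(Shear sequence lost) [AND] = 0.04 × 0.006586 × 0.32 × 0.43 = 0.000036
P(Ram stack fails) [OR] = 1 − (1−0.15) × (1−0.19) × (1−0.430400) × (1−0.000036) = 0.607845
P(Offshore blowout preventer fails to close) [OR] = 1 − (1−0.607845) × (1−0.17) × (1−0.43) = 0.814471
Rounded to 4 decimal places: P(Offshore blowout preventer fails to close) ≈ 0.8145.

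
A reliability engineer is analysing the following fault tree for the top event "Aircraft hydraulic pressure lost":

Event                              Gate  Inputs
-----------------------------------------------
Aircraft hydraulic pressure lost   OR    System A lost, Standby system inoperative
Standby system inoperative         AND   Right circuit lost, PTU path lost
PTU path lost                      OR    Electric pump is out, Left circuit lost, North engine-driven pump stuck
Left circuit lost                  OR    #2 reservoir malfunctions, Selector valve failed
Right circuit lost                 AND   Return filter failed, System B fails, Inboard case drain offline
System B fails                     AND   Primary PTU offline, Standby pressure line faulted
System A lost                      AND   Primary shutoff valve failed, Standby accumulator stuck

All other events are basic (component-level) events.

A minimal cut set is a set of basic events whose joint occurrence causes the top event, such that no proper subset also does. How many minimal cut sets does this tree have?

5

System A lost [AND]: one cut set from each child combined → 1 × 1 = 1 cut set(s).
System B fails [AND]: one cut set from each child combined → 1 × 1 = 1 cut set(s).
Right circuit lost [AND]: one cut set from each child combined → 1 × 1 × 1 = 1 cut set(s).
Left circuit lost [OR]: union of children's cut sets → 2 cut set(s).
PTU path lost [OR]: union of children's cut sets → 4 cut set(s).
Standby system inoperative [AND]: one cut set from each child combined → 1 × 4 = 4 cut set(s).
Aircraft hydraulic pressure lost [OR]: union of children's cut sets → 5 cut set(s).
Minimal cut sets: {Primary shutoff valve failed, Standby accumulator stuck}; {Electric pump is out, Inboard case drain offline, Primary PTU offline, Return filter failed, Standby pressure line faulted}; {#2 reservoir malfunctions, Inboard case drain offline, Primary PTU offline, Return filter failed, Standby pressure line faulted}; {Inboard case drain offline, Primary PTU offline, Return filter failed, Selector valve failed, Standby pressure line faulted}; {Inboard case drain offline, North engine-driven pump stuck, Primary PTU offline, Return filter failed, Standby pressure line faulted}.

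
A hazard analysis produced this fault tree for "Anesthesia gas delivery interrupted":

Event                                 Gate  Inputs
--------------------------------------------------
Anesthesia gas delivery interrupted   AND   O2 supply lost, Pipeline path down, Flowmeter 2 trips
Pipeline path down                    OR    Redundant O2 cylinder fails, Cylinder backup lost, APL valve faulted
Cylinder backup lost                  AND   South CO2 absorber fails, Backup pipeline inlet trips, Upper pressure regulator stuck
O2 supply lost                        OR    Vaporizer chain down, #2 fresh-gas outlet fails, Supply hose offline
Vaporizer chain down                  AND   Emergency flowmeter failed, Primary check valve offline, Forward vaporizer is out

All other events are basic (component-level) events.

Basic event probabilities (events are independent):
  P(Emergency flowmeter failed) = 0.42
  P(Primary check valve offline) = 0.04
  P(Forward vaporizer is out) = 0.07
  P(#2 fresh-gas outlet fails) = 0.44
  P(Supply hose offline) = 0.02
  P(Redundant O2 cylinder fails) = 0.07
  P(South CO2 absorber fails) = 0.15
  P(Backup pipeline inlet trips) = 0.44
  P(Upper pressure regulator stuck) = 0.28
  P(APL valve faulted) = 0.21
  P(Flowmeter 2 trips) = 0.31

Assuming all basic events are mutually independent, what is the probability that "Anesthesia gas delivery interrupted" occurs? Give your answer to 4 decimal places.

P(Vaporizer chain down) [AND] = 0.42 × 0.04 × 0.07 = 0.001176
P(O2 supply lost) [OR] = 1 − (1−0.001176) × (1−0.44) × (1−0.02) = 0.451845
P(Cylinder backup lost) [AND] = 0.15 × 0.44 × 0.28 = 0.018480
P(Pipeline path down) [OR] = 1 − (1−0.07) × (1−0.018480) × (1−0.21) = 0.278877
P(Anesthesia gas delivery interrupted) [AND] = 0.451845 × 0.278877 × 0.31 = 0.039063
Rounded to 4 decimal places: P(Anesthesia gas delivery interrupted) ≈ 0.0391.

0.0391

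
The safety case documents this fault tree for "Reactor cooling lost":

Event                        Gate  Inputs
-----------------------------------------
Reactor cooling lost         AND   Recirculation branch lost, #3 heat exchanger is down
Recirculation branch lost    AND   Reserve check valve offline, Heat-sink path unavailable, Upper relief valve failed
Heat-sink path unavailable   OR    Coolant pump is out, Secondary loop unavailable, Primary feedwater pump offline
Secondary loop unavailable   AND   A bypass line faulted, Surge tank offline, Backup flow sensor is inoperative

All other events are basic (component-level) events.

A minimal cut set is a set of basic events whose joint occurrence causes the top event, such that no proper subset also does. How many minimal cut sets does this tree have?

3

Secondary loop unavailable [AND]: one cut set from each child combined → 1 × 1 × 1 = 1 cut set(s).
Heat-sink path unavailable [OR]: union of children's cut sets → 3 cut set(s).
Recirculation branch lost [AND]: one cut set from each child combined → 1 × 3 × 1 = 3 cut set(s).
Reactor cooling lost [AND]: one cut set from each child combined → 3 × 1 = 3 cut set(s).
Minimal cut sets: {#3 heat exchanger is down, Coolant pump is out, Reserve check valve offline, Upper relief valve failed}; {#3 heat exchanger is down, A bypass line faulted, Backup flow sensor is inoperative, Reserve check valve offline, Surge tank offline, Upper relief valve failed}; {#3 heat exchanger is down, Primary feedwater pump offline, Reserve check valve offline, Upper relief valve failed}.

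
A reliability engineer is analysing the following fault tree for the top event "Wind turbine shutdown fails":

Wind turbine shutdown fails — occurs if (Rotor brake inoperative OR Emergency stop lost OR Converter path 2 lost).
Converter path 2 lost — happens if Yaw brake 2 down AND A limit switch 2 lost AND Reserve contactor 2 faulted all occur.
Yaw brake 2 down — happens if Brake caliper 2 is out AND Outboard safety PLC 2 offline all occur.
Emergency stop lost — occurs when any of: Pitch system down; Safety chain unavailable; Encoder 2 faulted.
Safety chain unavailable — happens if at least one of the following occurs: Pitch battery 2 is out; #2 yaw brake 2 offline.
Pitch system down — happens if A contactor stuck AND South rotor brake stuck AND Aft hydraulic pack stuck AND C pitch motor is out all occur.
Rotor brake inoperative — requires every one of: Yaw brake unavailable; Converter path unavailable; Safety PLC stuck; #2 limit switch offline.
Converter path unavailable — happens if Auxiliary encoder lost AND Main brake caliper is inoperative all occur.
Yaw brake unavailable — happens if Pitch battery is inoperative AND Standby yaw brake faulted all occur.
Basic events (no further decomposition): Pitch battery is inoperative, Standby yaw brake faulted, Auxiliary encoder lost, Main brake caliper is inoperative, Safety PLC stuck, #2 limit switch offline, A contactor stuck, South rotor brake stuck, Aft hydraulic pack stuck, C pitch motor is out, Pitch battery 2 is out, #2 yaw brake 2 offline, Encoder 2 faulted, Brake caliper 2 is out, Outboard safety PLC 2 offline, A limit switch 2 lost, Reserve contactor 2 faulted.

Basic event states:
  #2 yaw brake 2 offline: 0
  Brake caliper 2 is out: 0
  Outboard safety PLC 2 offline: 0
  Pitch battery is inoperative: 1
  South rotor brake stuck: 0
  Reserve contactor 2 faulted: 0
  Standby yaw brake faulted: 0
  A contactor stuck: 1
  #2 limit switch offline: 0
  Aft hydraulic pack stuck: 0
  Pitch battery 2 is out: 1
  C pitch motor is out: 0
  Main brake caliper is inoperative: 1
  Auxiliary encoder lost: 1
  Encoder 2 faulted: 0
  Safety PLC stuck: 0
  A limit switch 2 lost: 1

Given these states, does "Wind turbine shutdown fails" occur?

Yaw brake unavailable [AND]: Pitch battery is inoperative=occurs, Standby yaw brake faulted=not → not all inputs occur → does not occur.
Converter path unavailable [AND]: Auxiliary encoder lost=occurs, Main brake caliper is inoperative=occurs → all inputs occur → occurs.
Rotor brake inoperative [AND]: Yaw brake unavailable=not, Converter path unavailable=occurs, Safety PLC stuck=not, #2 limit switch offline=not → not all inputs occur → does not occur.
Pitch system down [AND]: A contactor stuck=occurs, South rotor brake stuck=not, Aft hydraulic pack stuck=not, C pitch motor is out=not → not all inputs occur → does not occur.
Safety chain unavailable [OR]: Pitch battery 2 is out=occurs, #2 yaw brake 2 offline=not → at least one input occurs → occurs.
Emergency stop lost [OR]: Pitch system down=not, Safety chain unavailable=occurs, Encoder 2 faulted=not → at least one input occurs → occurs.
Yaw brake 2 down [AND]: Brake caliper 2 is out=not, Outboard safety PLC 2 offline=not → not all inputs occur → does not occur.
Converter path 2 lost [AND]: Yaw brake 2 down=not, A limit switch 2 lost=occurs, Reserve contactor 2 faulted=not → not all inputs occur → does not occur.
Wind turbine shutdown fails [OR]: Rotor brake inoperative=not, Emergency stop lost=occurs, Converter path 2 lost=not → at least one input occurs → occurs.

Yes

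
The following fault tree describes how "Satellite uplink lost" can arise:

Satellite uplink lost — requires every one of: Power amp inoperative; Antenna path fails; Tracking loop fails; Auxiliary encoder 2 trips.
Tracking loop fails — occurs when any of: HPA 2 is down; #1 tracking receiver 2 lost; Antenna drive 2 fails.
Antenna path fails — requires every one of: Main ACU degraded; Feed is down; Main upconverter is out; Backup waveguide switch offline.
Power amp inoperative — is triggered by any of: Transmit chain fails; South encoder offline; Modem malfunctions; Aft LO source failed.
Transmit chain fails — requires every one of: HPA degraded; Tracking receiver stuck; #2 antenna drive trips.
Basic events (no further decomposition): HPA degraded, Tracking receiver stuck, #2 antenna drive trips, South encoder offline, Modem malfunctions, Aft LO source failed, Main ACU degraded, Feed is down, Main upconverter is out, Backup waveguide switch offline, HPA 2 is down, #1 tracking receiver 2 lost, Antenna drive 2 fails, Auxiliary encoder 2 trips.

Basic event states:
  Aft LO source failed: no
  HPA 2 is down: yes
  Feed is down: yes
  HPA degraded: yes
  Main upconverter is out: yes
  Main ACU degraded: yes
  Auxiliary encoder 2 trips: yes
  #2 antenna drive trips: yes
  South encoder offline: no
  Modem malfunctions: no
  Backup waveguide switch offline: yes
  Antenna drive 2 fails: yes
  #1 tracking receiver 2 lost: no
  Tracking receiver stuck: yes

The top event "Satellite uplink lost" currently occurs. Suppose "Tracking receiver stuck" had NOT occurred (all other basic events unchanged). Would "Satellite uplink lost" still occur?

No

Counterfactual: set "Tracking receiver stuck" to not occurred.
Transmit chain fails [AND]: HPA degraded=occurs, Tracking receiver stuck=not, #2 antenna drive trips=occurs → not all inputs occur → does not occur.
Power amp inoperative [OR]: Transmit chain fails=not, South encoder offline=not, Modem malfunctions=not, Aft LO source failed=not → no input occurs → does not occur.
Antenna path fails [AND]: Main ACU degraded=occurs, Feed is down=occurs, Main upconverter is out=occurs, Backup waveguide switch offline=occurs → all inputs occur → occurs.
Tracking loop fails [OR]: HPA 2 is down=occurs, #1 tracking receiver 2 lost=not, Antenna drive 2 fails=occurs → at least one input occurs → occurs.
Satellite uplink lost [AND]: Power amp inoperative=not, Antenna path fails=occurs, Tracking loop fails=occurs, Auxiliary encoder 2 trips=occurs → not all inputs occur → does not occur.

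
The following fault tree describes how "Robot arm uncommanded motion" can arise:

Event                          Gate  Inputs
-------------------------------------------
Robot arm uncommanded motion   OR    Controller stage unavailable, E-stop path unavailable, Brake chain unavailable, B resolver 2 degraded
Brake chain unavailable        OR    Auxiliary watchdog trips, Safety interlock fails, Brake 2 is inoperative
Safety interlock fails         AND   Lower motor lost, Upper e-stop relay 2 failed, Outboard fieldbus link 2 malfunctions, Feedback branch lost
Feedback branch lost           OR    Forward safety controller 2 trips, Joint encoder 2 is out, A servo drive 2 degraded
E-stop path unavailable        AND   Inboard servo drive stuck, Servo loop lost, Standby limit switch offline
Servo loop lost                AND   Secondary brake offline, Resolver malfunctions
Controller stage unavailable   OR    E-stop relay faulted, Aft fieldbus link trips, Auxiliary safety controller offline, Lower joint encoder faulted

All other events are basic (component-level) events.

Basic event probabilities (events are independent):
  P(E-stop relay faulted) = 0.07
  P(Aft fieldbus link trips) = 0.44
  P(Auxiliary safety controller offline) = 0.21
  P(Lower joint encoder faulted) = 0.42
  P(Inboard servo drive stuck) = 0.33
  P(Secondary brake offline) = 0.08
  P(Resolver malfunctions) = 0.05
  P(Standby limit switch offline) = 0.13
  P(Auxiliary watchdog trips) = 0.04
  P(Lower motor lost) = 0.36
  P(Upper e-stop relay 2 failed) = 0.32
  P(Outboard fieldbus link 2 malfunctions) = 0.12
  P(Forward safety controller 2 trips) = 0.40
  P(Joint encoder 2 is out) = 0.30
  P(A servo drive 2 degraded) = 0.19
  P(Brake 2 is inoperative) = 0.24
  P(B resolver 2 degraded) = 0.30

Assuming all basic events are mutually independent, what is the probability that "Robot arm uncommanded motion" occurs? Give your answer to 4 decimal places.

P(Controller stage unavailable) [OR] = 1 − (1−0.07) × (1−0.44) × (1−0.21) × (1−0.42) = 0.761369
P(Servo loop lost) [AND] = 0.08 × 0.05 = 0.004000
P(E-stop path unavailable) [AND] = 0.33 × 0.004000 × 0.13 = 0.000172
P(Feedback branch lost) [OR] = 1 − (1−0.40) × (1−0.30) × (1−0.19) = 0.659800
P(Safety interlock fails) [AND] = 0.36 × 0.32 × 0.12 × 0.659800 = 0.009121
P(Brake chain unavailable) [OR] = 1 − (1−0.04) × (1−0.009121) × (1−0.24) = 0.277055
P(Robot arm uncommanded motion) [OR] = 1 − (1−0.761369) × (1−0.000172) × (1−0.277055) × (1−0.30) = 0.879259
Rounded to 4 decimal places: P(Robot arm uncommanded motion) ≈ 0.8793.

0.8793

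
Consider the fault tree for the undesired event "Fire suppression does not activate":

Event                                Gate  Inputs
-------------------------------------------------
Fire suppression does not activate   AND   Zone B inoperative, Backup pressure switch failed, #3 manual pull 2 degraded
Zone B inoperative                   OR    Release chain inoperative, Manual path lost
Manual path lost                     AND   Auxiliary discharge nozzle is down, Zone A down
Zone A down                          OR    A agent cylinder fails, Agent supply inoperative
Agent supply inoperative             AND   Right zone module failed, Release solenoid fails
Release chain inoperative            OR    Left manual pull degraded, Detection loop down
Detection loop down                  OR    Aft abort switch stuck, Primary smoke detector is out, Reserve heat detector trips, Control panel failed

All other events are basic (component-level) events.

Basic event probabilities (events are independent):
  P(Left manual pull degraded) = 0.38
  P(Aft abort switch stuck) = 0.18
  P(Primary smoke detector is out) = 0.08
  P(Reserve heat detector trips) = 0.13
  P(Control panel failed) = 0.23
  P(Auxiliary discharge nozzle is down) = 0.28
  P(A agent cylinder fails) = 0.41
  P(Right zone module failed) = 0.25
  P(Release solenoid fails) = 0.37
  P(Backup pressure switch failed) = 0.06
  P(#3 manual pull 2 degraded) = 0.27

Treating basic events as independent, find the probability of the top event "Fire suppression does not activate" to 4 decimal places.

0.0118

P(Detection loop down) [OR] = 1 − (1−0.18) × (1−0.08) × (1−0.13) × (1−0.23) = 0.494627
P(Release chain inoperative) [OR] = 1 − (1−0.38) × (1−0.494627) = 0.686669
P(Agent supply inoperative) [AND] = 0.25 × 0.37 = 0.092500
P(Zone A down) [OR] = 1 − (1−0.41) × (1−0.092500) = 0.464575
P(Manual path lost) [AND] = 0.28 × 0.464575 = 0.130081
P(Zone B inoperative) [OR] = 1 − (1−0.686669) × (1−0.130081) = 0.727427
P(Fire suppression does not activate) [AND] = 0.727427 × 0.06 × 0.27 = 0.011784
Rounded to 4 decimal places: P(Fire suppression does not activate) ≈ 0.0118.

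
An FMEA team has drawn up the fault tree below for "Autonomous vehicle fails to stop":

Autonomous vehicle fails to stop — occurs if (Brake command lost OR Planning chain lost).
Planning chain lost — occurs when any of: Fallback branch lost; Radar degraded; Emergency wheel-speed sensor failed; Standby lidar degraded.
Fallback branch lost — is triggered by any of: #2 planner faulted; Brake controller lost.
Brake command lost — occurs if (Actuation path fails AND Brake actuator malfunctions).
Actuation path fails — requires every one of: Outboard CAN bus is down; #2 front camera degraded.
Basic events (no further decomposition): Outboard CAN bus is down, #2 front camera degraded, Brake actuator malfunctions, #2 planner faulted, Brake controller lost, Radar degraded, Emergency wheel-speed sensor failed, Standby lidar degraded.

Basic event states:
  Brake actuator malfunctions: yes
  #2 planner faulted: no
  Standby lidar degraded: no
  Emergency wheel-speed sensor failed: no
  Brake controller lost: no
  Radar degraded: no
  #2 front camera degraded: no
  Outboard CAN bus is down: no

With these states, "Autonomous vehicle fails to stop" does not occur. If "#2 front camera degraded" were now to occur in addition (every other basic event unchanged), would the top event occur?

No

Counterfactual: set "#2 front camera degraded" to occurred.
Actuation path fails [AND]: Outboard CAN bus is down=not, #2 front camera degraded=occurs → not all inputs occur → does not occur.
Brake command lost [AND]: Actuation path fails=not, Brake actuator malfunctions=occurs → not all inputs occur → does not occur.
Fallback branch lost [OR]: #2 planner faulted=not, Brake controller lost=not → no input occurs → does not occur.
Planning chain lost [OR]: Fallback branch lost=not, Radar degraded=not, Emergency wheel-speed sensor failed=not, Standby lidar degraded=not → no input occurs → does not occur.
Autonomous vehicle fails to stop [OR]: Brake command lost=not, Planning chain lost=not → no input occurs → does not occur.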